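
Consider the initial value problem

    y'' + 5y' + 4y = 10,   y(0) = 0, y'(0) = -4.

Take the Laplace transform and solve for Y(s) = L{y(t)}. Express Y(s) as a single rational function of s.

Y(s) = (-4*s + 10)/(s^3 + 5*s^2 + 4*s)

Apply the Laplace transform to the equation.
Using L{y''} = s^2 Y - s·y(0) - y'(0) and L{y'} = sY - y(0), with y(0) = 0, y'(0) = -4, the left side becomes (s^2 + 5*s + 4)Y - (-4).
The right side is L{10} = 10/s.
So (s^2 + 5*s + 4)Y = 10/s + (-4).
Solve for Y(s) and write it as one ratio of polynomials.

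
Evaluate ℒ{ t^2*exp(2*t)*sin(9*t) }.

L{sin(9t)} = 9/(s^2 + 81).
Multiplying by e^(2t) shifts s → s - 2, so L{exp(2*t)*sin(9*t)} = 9/((s - 2)^2 + 81).
Then apply L{t^2·g(t)} = (-1)^2 d^2/ds^2[G(s)] with G(s) = 9/((s - 2)^2 + 81):
differentiating 2 times and applying the sign gives 54*(s^2 - 4*s - 23)/(s^2 - 4*s + 85)^3.

54*(s^2 - 4*s - 23)/(s^2 - 4*s + 85)^3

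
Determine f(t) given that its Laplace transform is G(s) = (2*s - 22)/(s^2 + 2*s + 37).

Complete the square in the denominator: s^2 + 2*s + 37 = (s + 1)^2 + 6^2.
Split the numerator to match: 2*s - 22 = 2·(s + 1) - 4·6.
Invert each term: 2·(s + 1)/((s + 1)^2 + 36) ↔ 2e^(-t)cos(6t); -4·6/((s + 1)^2 + 36) ↔ -4e^(-t)sin(6t).

f(t) = -4*exp(-t)*sin(6*t) + 2*exp(-t)*cos(6*t)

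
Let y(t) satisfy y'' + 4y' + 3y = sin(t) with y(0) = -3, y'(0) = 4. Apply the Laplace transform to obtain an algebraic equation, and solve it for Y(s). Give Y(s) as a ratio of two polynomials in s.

Y(s) = (-3*s^3 - 8*s^2 - 3*s - 7)/(s^4 + 4*s^3 + 4*s^2 + 4*s + 3)

Transform both sides with L{·}.
The derivative rules (L{y''} = s^2 Y - s·y(0) - y'(0) and L{y'} = sY - y(0), with y(0) = -3, y'(0) = 4) turn the left side into (s^2 + 4*s + 3)Y - (-3*s - 8).
The right side is L{sin(t)} = 1/(s^2 + 1).
So (s^2 + 4*s + 3)Y = 1/(s^2 + 1) + (-3*s - 8).
Divide through and combine into a single rational function.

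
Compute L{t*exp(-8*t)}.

L{e^(-8t)} = 1/(s + 8).
Then apply L{t·g(t)} = -d/ds[G(s)] with G(s) = 1/(s + 8):
differentiating 1 time and applying the sign gives (s + 8)^(-2).

(s + 8)^(-2)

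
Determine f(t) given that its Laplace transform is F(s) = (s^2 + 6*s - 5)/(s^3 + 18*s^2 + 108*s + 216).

Factor the denominator: s^3 + 18*s^2 + 108*s + 216 = (s + 6)^3.
Partial fraction decomposition gives [1/(s + 6)] + [-6/(s + 6)^2] + [-5/(s + 6)^3].
Invert each term: 1/(s + 6) ↔ e^(-6t); -6/(s + 6)^2 ↔ -6t·e^(-6t); -5/(s + 6)^3 ↔ (-5/2)t^2·e^(-6t).

f(t) = -5*t^2*exp(-6*t)/2 - 6*t*exp(-6*t) + exp(-6*t)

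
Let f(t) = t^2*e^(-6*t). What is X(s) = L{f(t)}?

L{e^(-6t)} = 1/(s + 6).
Then apply L{t^2·g(t)} = (-1)^2 d^2/ds^2[G(s)] with G(s) = 1/(s + 6):
differentiating 2 times and applying the sign gives 2/(s + 6)^3.

X(s) = 2/(s + 6)^3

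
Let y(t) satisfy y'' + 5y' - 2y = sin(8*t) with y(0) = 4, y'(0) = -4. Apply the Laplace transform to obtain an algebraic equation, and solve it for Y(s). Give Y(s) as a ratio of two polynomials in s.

Transform both sides with L{·}.
The derivative rules (L{y''} = s^2 Y - s·y(0) - y'(0) and L{y'} = sY - y(0), with y(0) = 4, y'(0) = -4) turn the left side into (s^2 + 5*s - 2)Y - (4*s + 16).
The right side is L{sin(8*t)} = 8/(s^2 + 64).
So (s^2 + 5*s - 2)Y = 8/(s^2 + 64) + (4*s + 16).
Solve for Y(s) and write it as one ratio of polynomials.

Y(s) = (4*s^3 + 16*s^2 + 256*s + 1032)/(s^4 + 5*s^3 + 62*s^2 + 320*s - 128)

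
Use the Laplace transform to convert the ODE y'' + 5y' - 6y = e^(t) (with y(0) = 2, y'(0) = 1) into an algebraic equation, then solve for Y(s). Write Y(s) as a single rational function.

Y(s) = (2*s^2 + 9*s - 10)/(s^3 + 4*s^2 - 11*s + 6)

Transform both sides with L{·}.
The derivative rules (L{y''} = s^2 Y - s·y(0) - y'(0) and L{y'} = sY - y(0), with y(0) = 2, y'(0) = 1) turn the left side into (s^2 + 5*s - 6)Y - (2*s + 11).
The right side is L{e^(t)} = 1/(s - 1).
So (s^2 + 5*s - 6)Y = 1/(s - 1) + (2*s + 11).
Divide through and combine into a single rational function.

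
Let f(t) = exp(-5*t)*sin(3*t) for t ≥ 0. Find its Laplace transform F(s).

L{sin(3t)} = 3/(s^2 + 9).
By the first shifting theorem, multiplying by e^(-5t) replaces s with s + 5.

F(s) = 3/((s + 5)^2 + 9)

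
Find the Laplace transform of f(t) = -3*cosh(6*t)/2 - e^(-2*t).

The transform is linear, so treat each term independently.
(-1)·[L{e^(-2t)} = 1/(s + 2)]; (-3/2)·[L{cosh(6t)} = s/(s^2 - 36)].

-3*s/(2*(s^2 - 36)) - 1/(s + 2)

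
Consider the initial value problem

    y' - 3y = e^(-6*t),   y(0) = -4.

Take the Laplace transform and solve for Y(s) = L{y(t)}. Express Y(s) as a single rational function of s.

Y(s) = (-4*s - 23)/(s^2 + 3*s - 18)

Laplace-transform each side.
Using L{y'} = sY - y(0) = sY - (-4), the left side becomes (s - 3)Y - (-4).
The right side is L{e^(-6*t)} = 1/(s + 6).
So (s - 3)Y = 1/(s + 6) + (-4).
Isolate Y and clear denominators.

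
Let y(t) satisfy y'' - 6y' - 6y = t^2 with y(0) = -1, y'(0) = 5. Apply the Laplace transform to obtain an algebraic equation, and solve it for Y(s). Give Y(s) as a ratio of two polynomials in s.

Y(s) = (-s^4 + 11*s^3 + 2)/(s^5 - 6*s^4 - 6*s^3)

Apply the Laplace transform to the equation.
The derivative rules (L{y''} = s^2 Y - s·y(0) - y'(0) and L{y'} = sY - y(0), with y(0) = -1, y'(0) = 5) turn the left side into (s^2 - 6*s - 6)Y - (-s + 11).
The right side is L{t^2} = 2/s^3.
So (s^2 - 6*s - 6)Y = 2/s^3 + (-s + 11).
Solve for Y(s) and write it as one ratio of polynomials.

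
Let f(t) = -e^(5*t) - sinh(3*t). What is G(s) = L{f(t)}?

G(s) = -3/(s^2 - 9) - 1/(s - 5)

Apply the Laplace transform termwise.
(-1)·[L{sinh(3t)} = 3/(s^2 - 9)]; (-1)·[L{e^(5t)} = 1/(s - 5)].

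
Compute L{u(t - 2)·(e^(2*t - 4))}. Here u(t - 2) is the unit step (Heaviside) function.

exp(-2*s)/(s - 2)

By the second shifting theorem, L{u(t - c)·g(t - c)} = e^(-cs)·G(s) with c = 2 and G(s) = L{g(t)}.
L{e^(2t)} = 1/(s - 2).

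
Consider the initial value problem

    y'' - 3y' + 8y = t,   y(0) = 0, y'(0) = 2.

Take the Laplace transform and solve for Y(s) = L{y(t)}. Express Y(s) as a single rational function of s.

Y(s) = (2*s^2 + 1)/(s^4 - 3*s^3 + 8*s^2)

Laplace-transform each side.
The derivative rules (L{y''} = s^2 Y - s·y(0) - y'(0) and L{y'} = sY - y(0), with y(0) = 0, y'(0) = 2) turn the left side into (s^2 - 3*s + 8)Y - (2).
The right side is L{t} = s^(-2).
So (s^2 - 3*s + 8)Y = s^(-2) + (2).
Isolate Y and clear denominators.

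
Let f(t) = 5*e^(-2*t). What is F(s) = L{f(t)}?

F(s) = 5/(s + 2)

L{5} = 5/s.
By the first shifting theorem, multiplying by e^(-2t) replaces s with s + 2.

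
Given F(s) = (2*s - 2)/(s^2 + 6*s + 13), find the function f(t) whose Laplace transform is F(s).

f(t) = -4*exp(-3*t)*sin(2*t) + 2*exp(-3*t)*cos(2*t)

Complete the square in the denominator: s^2 + 6*s + 13 = (s + 3)^2 + 2^2.
Split the numerator to match: 2*s - 2 = 2·(s + 3) - 4·2.
Invert each term: 2·(s + 3)/((s + 3)^2 + 4) ↔ 2e^(-3t)cos(2t); -4·2/((s + 3)^2 + 4) ↔ -4e^(-3t)sin(2t).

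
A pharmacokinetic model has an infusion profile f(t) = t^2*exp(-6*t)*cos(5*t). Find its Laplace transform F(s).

L{cos(5t)} = s/(s^2 + 25).
Multiplying by e^(-6t) shifts s → s + 6, so L{exp(-6*t)*cos(5*t)} = (s + 6)/((s + 6)^2 + 25).
Then apply L{t^2·g(t)} = (-1)^2 d^2/ds^2[G(s)] with G(s) = (s + 6)/((s + 6)^2 + 25):
differentiating 2 times and applying the sign gives 2*(s + 6)*(s^2 + 12*s - 39)/(s^2 + 12*s + 61)^3.

F(s) = 2*(s + 6)*(s^2 + 12*s - 39)/(s^2 + 12*s + 61)^3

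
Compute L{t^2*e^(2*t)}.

L{e^(2t)} = 1/(s - 2).
Then apply L{t^2·g(t)} = (-1)^2 d^2/ds^2[G(s)] with G(s) = 1/(s - 2):
differentiating 2 times and applying the sign gives 2/(s - 2)^3.

2/(s - 2)^3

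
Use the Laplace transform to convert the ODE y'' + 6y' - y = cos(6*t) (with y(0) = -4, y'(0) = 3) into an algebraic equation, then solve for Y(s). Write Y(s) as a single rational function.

Transform both sides with L{·}.
With L{y''} = s^2 Y - s·y(0) - y'(0) and L{y'} = sY - y(0), with y(0) = -4, y'(0) = 3: the LHS transforms to (s^2 + 6*s - 1)Y - (-4*s - 21).
The right side is L{cos(6*t)} = s/(s^2 + 36).
So (s^2 + 6*s - 1)Y = s/(s^2 + 36) + (-4*s - 21).
Solve for Y(s) and write it as one ratio of polynomials.

Y(s) = (-4*s^3 - 21*s^2 - 143*s - 756)/(s^4 + 6*s^3 + 35*s^2 + 216*s - 36)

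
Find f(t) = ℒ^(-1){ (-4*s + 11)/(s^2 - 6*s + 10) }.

f(t) = -exp(3*t)*sin(t) - 4*exp(3*t)*cos(t)

Complete the square in the denominator: s^2 - 6*s + 10 = (s - 3)^2 + 1^2.
Split the numerator to match: -4*s + 11 = -4·(s - 3) - 1·1.
Invert each term: -4·(s - 3)/((s - 3)^2 + 1) ↔ -4e^(3t)cos(t); -1·1/((s - 3)^2 + 1) ↔ -e^(3t)sin(t).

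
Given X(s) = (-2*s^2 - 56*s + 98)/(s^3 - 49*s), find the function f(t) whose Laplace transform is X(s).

Factor the denominator: s^3 - 49*s = s*(s - 7)*(s + 7).
Partial fraction decomposition gives [4/(s + 7)] + [-4/(s - 7)] + [-2/s].
Invert each term: 4/(s + 7) ↔ 4e^(-7t); -4/(s - 7) ↔ -4e^(7t); -2/(s - 0) ↔ -2e^(0t).

f(t) = -4*exp(7*t) - 2 + 4*exp(-7*t)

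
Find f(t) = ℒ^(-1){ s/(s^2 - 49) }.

f(t) = cosh(7*t)

Since L{cosh(7t)} = s/(s^2 - 49), the inverse is cosh(7*t).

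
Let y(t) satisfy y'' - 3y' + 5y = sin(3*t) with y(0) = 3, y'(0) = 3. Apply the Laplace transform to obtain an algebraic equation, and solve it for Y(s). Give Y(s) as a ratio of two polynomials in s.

Y(s) = (3*s^3 - 6*s^2 + 27*s - 51)/(s^4 - 3*s^3 + 14*s^2 - 27*s + 45)

Laplace-transform each side.
With L{y''} = s^2 Y - s·y(0) - y'(0) and L{y'} = sY - y(0), with y(0) = 3, y'(0) = 3: the LHS transforms to (s^2 - 3*s + 5)Y - (3*s - 6).
The right side is L{sin(3*t)} = 3/(s^2 + 9).
So (s^2 - 3*s + 5)Y = 3/(s^2 + 9) + (3*s - 6).
Isolate Y and clear denominators.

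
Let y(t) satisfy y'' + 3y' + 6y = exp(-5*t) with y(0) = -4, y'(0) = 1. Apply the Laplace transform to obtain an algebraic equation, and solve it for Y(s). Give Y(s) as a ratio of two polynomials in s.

Y(s) = (-4*s^2 - 31*s - 54)/(s^3 + 8*s^2 + 21*s + 30)

Laplace-transform each side.
Using L{y''} = s^2 Y - s·y(0) - y'(0) and L{y'} = sY - y(0), with y(0) = -4, y'(0) = 1, the left side becomes (s^2 + 3*s + 6)Y - (-4*s - 11).
The right side is L{exp(-5*t)} = 1/(s + 5).
So (s^2 + 3*s + 6)Y = 1/(s + 5) + (-4*s - 11).
Solve for Y(s) and write it as one ratio of polynomials.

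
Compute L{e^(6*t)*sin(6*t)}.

L{sin(6t)} = 6/(s^2 + 36).
By the first shifting theorem, multiplying by e^(6t) replaces s with s - 6.

6/((s - 6)^2 + 36)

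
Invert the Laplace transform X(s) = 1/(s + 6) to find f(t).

Since L{e^(-6t)} = 1/(s + 6), the inverse is e^(-6*t).

f(t) = exp(-6*t)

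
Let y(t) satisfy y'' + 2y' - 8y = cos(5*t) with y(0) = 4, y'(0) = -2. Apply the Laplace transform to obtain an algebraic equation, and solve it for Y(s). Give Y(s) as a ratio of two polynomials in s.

Transform both sides with L{·}.
Using L{y''} = s^2 Y - s·y(0) - y'(0) and L{y'} = sY - y(0), with y(0) = 4, y'(0) = -2, the left side becomes (s^2 + 2*s - 8)Y - (4*s + 6).
The right side is L{cos(5*t)} = s/(s^2 + 25).
So (s^2 + 2*s - 8)Y = s/(s^2 + 25) + (4*s + 6).
Divide through and combine into a single rational function.

Y(s) = (4*s^3 + 6*s^2 + 101*s + 150)/(s^4 + 2*s^3 + 17*s^2 + 50*s - 200)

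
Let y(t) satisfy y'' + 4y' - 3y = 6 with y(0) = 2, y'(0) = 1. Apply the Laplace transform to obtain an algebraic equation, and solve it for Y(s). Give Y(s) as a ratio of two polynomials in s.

Take the Laplace transform of both sides.
With L{y''} = s^2 Y - s·y(0) - y'(0) and L{y'} = sY - y(0), with y(0) = 2, y'(0) = 1: the LHS transforms to (s^2 + 4*s - 3)Y - (2*s + 9).
The right side is L{6} = 6/s.
So (s^2 + 4*s - 3)Y = 6/s + (2*s + 9).
Isolate Y and clear denominators.

Y(s) = (2*s^2 + 9*s + 6)/(s^3 + 4*s^2 - 3*s)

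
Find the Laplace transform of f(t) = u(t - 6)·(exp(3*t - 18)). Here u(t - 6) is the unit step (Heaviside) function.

By the second shifting theorem, L{u(t - c)·g(t - c)} = e^(-cs)·G(s) with c = 6 and G(s) = L{g(t)}.
L{e^(3t)} = 1/(s - 3).

exp(-6*s)/(s - 3)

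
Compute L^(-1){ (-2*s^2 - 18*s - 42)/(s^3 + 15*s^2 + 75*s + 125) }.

-t^2*exp(-5*t) + 2*t*exp(-5*t) - 2*exp(-5*t)

Factor the denominator: s^3 + 15*s^2 + 75*s + 125 = (s + 5)^3.
Partial fraction decomposition gives [-2/(s + 5)] + [2/(s + 5)^2] + [-2/(s + 5)^3].
Invert each term: -2/(s + 5) ↔ -2e^(-5t); 2/(s + 5)^2 ↔ 2t·e^(-5t); -2/(s + 5)^3 ↔ (-1)t^2·e^(-5t).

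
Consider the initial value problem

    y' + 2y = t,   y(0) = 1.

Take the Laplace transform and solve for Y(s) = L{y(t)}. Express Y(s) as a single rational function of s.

Apply the Laplace transform to the equation.
Using L{y'} = sY - y(0) = sY - 1, the left side becomes (s + 2)Y - (1).
The right side is L{t} = s^(-2).
So (s + 2)Y = s^(-2) + (1).
Solve for Y(s) and write it as one ratio of polynomials.

Y(s) = (s^2 + 1)/(s^3 + 2*s^2)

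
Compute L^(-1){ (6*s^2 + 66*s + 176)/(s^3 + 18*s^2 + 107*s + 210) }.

Factor the denominator: s^3 + 18*s^2 + 107*s + 210 = (s + 5)*(s + 6)*(s + 7).
Partial fraction decomposition gives [-2/(s + 5)] + [4/(s + 6)] + [4/(s + 7)].
Invert each term: -2/(s + 5) ↔ -2e^(-5t); 4/(s + 6) ↔ 4e^(-6t); 4/(s + 7) ↔ 4e^(-7t).

-2*exp(-5*t) + 4*exp(-6*t) + 4*exp(-7*t)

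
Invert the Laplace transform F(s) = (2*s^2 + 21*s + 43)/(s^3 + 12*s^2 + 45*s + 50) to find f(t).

Factor the denominator: s^3 + 12*s^2 + 45*s + 50 = (s + 2)*(s + 5)^2.
Partial fraction decomposition gives [1/(s + 5)] + [4/(s + 5)^2] + [1/(s + 2)].
Invert each term: 1/(s + 5) ↔ e^(-5t); 4/(s + 5)^2 ↔ 4t·e^(-5t); 1/(s + 2) ↔ e^(-2t).

f(t) = 4*t*exp(-5*t) + exp(-2*t) + exp(-5*t)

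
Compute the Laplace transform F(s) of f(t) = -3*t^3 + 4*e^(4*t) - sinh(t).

F(s) = -1/(s^2 - 1) + 4/(s - 4) - 18/s^4

By linearity of the Laplace transform, transform each term separately.
(4)·[L{e^(4t)} = 1/(s - 4)]; (-1)·[L{sinh(t)} = 1/(s^2 - 1)]; (-3)·[L{t^3} = 3!/s^4 = 6/s^4].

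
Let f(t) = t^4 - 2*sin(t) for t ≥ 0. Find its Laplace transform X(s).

X(s) = -2/(s^2 + 1) + 24/s^5

By linearity of the Laplace transform, transform each term separately.
L{t^4} = 4!/s^5 = 24/s^5; (-2)·[L{sin(t)} = 1/(s^2 + 1)].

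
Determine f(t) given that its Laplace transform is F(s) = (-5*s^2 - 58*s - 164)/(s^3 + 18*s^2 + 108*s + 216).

Factor the denominator: s^3 + 18*s^2 + 108*s + 216 = (s + 6)^3.
Partial fraction decomposition gives [-5/(s + 6)] + [2/(s + 6)^2] + [4/(s + 6)^3].
Invert each term: -5/(s + 6) ↔ -5e^(-6t); 2/(s + 6)^2 ↔ 2t·e^(-6t); 4/(s + 6)^3 ↔ (2)t^2·e^(-6t).

f(t) = 2*t^2*exp(-6*t) + 2*t*exp(-6*t) - 5*exp(-6*t)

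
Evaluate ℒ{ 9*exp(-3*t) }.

L{9} = 9/s.
By the first shifting theorem, multiplying by e^(-3t) replaces s with s + 3.

9/(s + 3)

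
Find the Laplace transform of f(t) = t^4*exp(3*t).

L{t^4} = 4!/s^5 = 24/s^5.
By the first shifting theorem, multiplying by e^(3t) replaces s with s - 3.

24/(s - 3)^5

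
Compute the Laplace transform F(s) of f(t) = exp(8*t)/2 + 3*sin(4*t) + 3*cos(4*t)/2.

By linearity of the Laplace transform, transform each term separately.
(3)·[L{sin(4t)} = 4/(s^2 + 16)]; (1/2)·[L{e^(8t)} = 1/(s - 8)]; (3/2)·[L{cos(4t)} = s/(s^2 + 16)].

F(s) = 3*s/(2*(s^2 + 16)) + 12/(s^2 + 16) + 1/(2*(s - 8))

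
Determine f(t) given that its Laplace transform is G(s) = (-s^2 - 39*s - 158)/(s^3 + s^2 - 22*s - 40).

f(t) = -6*exp(5*t) + 6*exp(-2*t) - exp(-4*t)

Factor the denominator: s^3 + s^2 - 22*s - 40 = (s - 5)*(s + 2)*(s + 4).
Partial fraction decomposition gives [-1/(s + 4)] + [6/(s + 2)] + [-6/(s - 5)].
Invert each term: -1/(s + 4) ↔ -e^(-4t); 6/(s + 2) ↔ 6e^(-2t); -6/(s - 5) ↔ -6e^(5t).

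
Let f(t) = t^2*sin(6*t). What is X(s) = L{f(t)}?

X(s) = 36*(s^2 - 12)/(s^2 + 36)^3

L{sin(6t)} = 6/(s^2 + 36).
Then apply L{t^2·g(t)} = (-1)^2 d^2/ds^2[G(s)] with G(s) = 6/(s^2 + 36):
differentiating 2 times and applying the sign gives 36*(s^2 - 12)/(s^2 + 36)^3.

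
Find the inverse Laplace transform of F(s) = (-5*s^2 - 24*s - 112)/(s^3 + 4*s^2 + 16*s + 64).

-4*sin(4*t) - 2*cos(4*t) - 3*exp(-4*t)

Factor the denominator: s^3 + 4*s^2 + 16*s + 64 = (s + 4)*(s^2 + 16).
Partial fraction decomposition gives [-3/(s + 4)] + [-2*s/(s^2 + 16)] + [-16/(s^2 + 16)].
Invert each term: -3/(s + 4) ↔ -3e^(-4t); -2·s/(s^2 + 16) ↔ -2cos(4t); -4·4/(s^2 + 16) ↔ -4sin(4t).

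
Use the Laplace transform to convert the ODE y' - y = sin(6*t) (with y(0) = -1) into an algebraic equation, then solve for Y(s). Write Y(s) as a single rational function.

Y(s) = (-s^2 - 30)/(s^3 - s^2 + 36*s - 36)

Transform both sides with L{·}.
The derivative rules (L{y'} = sY - y(0) = sY - (-1)) turn the left side into (s - 1)Y - (-1).
The right side is L{sin(6*t)} = 6/(s^2 + 36).
So (s - 1)Y = 6/(s^2 + 36) + (-1).
Isolate Y and clear denominators.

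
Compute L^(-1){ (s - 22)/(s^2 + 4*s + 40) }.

-4*exp(-2*t)*sin(6*t) + exp(-2*t)*cos(6*t)

Complete the square in the denominator: s^2 + 4*s + 40 = (s + 2)^2 + 6^2.
Split the numerator to match: s - 22 = 1·(s + 2) - 4·6.
Invert each term: 1·(s + 2)/((s + 2)^2 + 36) ↔ e^(-2t)cos(6t); -4·6/((s + 2)^2 + 36) ↔ -4e^(-2t)sin(6t).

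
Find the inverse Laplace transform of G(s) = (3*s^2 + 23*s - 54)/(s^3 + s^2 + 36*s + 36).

Factor the denominator: s^3 + s^2 + 36*s + 36 = (s + 1)*(s^2 + 36).
Partial fraction decomposition gives [-2/(s + 1)] + [5*s/(s^2 + 36)] + [18/(s^2 + 36)].
Invert each term: -2/(s + 1) ↔ -2e^(-t); 5·s/(s^2 + 36) ↔ 5cos(6t); 3·6/(s^2 + 36) ↔ 3sin(6t).

3*sin(6*t) + 5*cos(6*t) - 2*exp(-t)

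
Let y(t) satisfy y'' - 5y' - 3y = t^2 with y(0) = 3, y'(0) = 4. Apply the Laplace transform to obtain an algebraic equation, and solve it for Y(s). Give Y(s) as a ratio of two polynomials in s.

Y(s) = (3*s^4 - 11*s^3 + 2)/(s^5 - 5*s^4 - 3*s^3)

Take the Laplace transform of both sides.
The derivative rules (L{y''} = s^2 Y - s·y(0) - y'(0) and L{y'} = sY - y(0), with y(0) = 3, y'(0) = 4) turn the left side into (s^2 - 5*s - 3)Y - (3*s - 11).
The right side is L{t^2} = 2/s^3.
So (s^2 - 5*s - 3)Y = 2/s^3 + (3*s - 11).
Solve for Y(s) and write it as one ratio of polynomials.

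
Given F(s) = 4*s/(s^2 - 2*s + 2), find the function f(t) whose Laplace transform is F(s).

f(t) = 4*exp(t)*sin(t) + 4*exp(t)*cos(t)

Complete the square in the denominator: s^2 - 2*s + 2 = (s - 1)^2 + 1^2.
Split the numerator to match: 4*s = 4·(s - 1) + 4·1.
Invert each term: 4·(s - 1)/((s - 1)^2 + 1) ↔ 4e^(t)cos(t); 4·1/((s - 1)^2 + 1) ↔ 4e^(t)sin(t).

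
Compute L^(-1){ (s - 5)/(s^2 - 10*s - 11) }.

exp(5*t)*cosh(6*t)

Rewrite the denominator: s^2 - 10*s - 11 = (s - 5)^2 - 36.
The form in (s - 5) signals a first-shifting-theorem factor e^(5t).
Since L{cosh(6t)} = s/(s^2 - 36), the inverse is exp(5*t)*cosh(6*t).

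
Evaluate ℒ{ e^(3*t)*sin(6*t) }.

6/((s - 3)^2 + 36)

L{sin(6t)} = 6/(s^2 + 36).
By the first shifting theorem, multiplying by e^(3t) replaces s with s - 3.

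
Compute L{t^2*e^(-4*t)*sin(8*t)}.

16*(3*s^2 + 24*s - 16)/(s^2 + 8*s + 80)^3

L{sin(8t)} = 8/(s^2 + 64).
Multiplying by e^(-4t) shifts s → s + 4, so L{e^(-4*t)*sin(8*t)} = 8/((s + 4)^2 + 64).
Then apply L{t^2·g(t)} = (-1)^2 d^2/ds^2[G(s)] with G(s) = 8/((s + 4)^2 + 64):
differentiating 2 times and applying the sign gives 16*(3*s^2 + 24*s - 16)/(s^2 + 8*s + 80)^3.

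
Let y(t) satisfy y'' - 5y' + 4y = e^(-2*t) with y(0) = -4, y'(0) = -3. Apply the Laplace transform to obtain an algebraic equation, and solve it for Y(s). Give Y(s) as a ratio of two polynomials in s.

Laplace-transform each side.
With L{y''} = s^2 Y - s·y(0) - y'(0) and L{y'} = sY - y(0), with y(0) = -4, y'(0) = -3: the LHS transforms to (s^2 - 5*s + 4)Y - (-4*s + 17).
The right side is L{e^(-2*t)} = 1/(s + 2).
So (s^2 - 5*s + 4)Y = 1/(s + 2) + (-4*s + 17).
Isolate Y and clear denominators.

Y(s) = (-4*s^2 + 9*s + 35)/(s^3 - 3*s^2 - 6*s + 8)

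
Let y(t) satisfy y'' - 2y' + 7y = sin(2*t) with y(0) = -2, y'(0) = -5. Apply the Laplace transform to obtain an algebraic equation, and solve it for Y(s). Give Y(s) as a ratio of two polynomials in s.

Laplace-transform each side.
The derivative rules (L{y''} = s^2 Y - s·y(0) - y'(0) and L{y'} = sY - y(0), with y(0) = -2, y'(0) = -5) turn the left side into (s^2 - 2*s + 7)Y - (-2*s - 1).
The right side is L{sin(2*t)} = 2/(s^2 + 4).
So (s^2 - 2*s + 7)Y = 2/(s^2 + 4) + (-2*s - 1).
Isolate Y and clear denominators.

Y(s) = (-2*s^3 - s^2 - 8*s - 2)/(s^4 - 2*s^3 + 11*s^2 - 8*s + 28)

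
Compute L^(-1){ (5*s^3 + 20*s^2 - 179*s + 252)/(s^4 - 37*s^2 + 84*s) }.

Factor the denominator: s^4 - 37*s^2 + 84*s = s*(s - 4)*(s - 3)*(s + 7).
Partial fraction decomposition gives [-1/(s - 3)] + [3/s] + [-1/(s + 7)] + [4/(s - 4)].
Invert each term: -1/(s - 3) ↔ -e^(3t); 3/(s - 0) ↔ 3e^(0t); -1/(s + 7) ↔ -e^(-7t); 4/(s - 4) ↔ 4e^(4t).

4*exp(4*t) - exp(3*t) + 3 - exp(-7*t)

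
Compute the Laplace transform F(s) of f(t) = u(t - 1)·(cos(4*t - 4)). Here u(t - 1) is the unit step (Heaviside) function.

F(s) = s*exp(-s)/(s^2 + 16)

By the second shifting theorem, L{u(t - c)·g(t - c)} = e^(-cs)·G(s) with c = 1 and G(s) = L{g(t)}.
L{cos(4t)} = s/(s^2 + 16).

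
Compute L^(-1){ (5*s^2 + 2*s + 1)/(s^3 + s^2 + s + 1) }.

Factor the denominator: s^3 + s^2 + s + 1 = (s + 1)*(s^2 + 1).
Partial fraction decomposition gives [2/(s + 1)] + [3*s/(s^2 + 1)] + [-1/(s^2 + 1)].
Invert each term: 2/(s + 1) ↔ 2e^(-t); 3·s/(s^2 + 1) ↔ 3cos(t); -1·1/(s^2 + 1) ↔ -sin(t).

-sin(t) + 3*cos(t) + 2*exp(-t)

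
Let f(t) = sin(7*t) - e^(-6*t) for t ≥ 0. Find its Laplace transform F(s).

Apply the Laplace transform termwise.
L{sin(7t)} = 7/(s^2 + 49); (-1)·[L{e^(-6t)} = 1/(s + 6)].

F(s) = 7/(s^2 + 49) - 1/(s + 6)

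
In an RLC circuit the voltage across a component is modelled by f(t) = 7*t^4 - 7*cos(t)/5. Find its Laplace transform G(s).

Apply the Laplace transform termwise.
(-7/5)·[L{cos(t)} = s/(s^2 + 1)]; (7)·[L{t^4} = 4!/s^5 = 24/s^5].

G(s) = -7*s/(5*(s^2 + 1)) + 168/s^5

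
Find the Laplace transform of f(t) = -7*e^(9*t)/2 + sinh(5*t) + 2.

5/(s^2 - 25) - 7/(2*(s - 9)) + 2/s

The transform is linear, so treat each term independently.
L{sinh(5t)} = 5/(s^2 - 25); (-7/2)·[L{e^(9t)} = 1/(s - 9)]; L{2} = 2/s.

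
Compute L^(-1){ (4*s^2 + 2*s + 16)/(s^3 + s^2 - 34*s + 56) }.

Factor the denominator: s^3 + s^2 - 34*s + 56 = (s - 4)*(s - 2)*(s + 7).
Partial fraction decomposition gives [2/(s + 7)] + [4/(s - 4)] + [-2/(s - 2)].
Invert each term: 2/(s + 7) ↔ 2e^(-7t); 4/(s - 4) ↔ 4e^(4t); -2/(s - 2) ↔ -2e^(2t).

4*exp(4*t) - 2*exp(2*t) + 2*exp(-7*t)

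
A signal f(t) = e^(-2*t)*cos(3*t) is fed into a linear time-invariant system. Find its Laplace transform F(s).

F(s) = (s + 2)/((s + 2)^2 + 9)

L{cos(3t)} = s/(s^2 + 9).
By the first shifting theorem, multiplying by e^(-2t) replaces s with s + 2.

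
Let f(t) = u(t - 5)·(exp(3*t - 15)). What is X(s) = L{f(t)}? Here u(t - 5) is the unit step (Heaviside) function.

By the second shifting theorem, L{u(t - c)·g(t - c)} = e^(-cs)·G(s) with c = 5 and G(s) = L{g(t)}.
L{e^(3t)} = 1/(s - 3).

X(s) = exp(-5*s)/(s - 3)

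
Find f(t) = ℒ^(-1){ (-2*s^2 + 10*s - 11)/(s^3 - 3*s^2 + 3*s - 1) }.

Factor the denominator: s^3 - 3*s^2 + 3*s - 1 = (s - 1)^3.
Partial fraction decomposition gives [-2/(s - 1)] + [6/(s - 1)^2] + [-3/(s - 1)^3].
Invert each term: -2/(s - 1) ↔ -2e^(t); 6/(s - 1)^2 ↔ 6t·e^(t); -3/(s - 1)^3 ↔ (-3/2)t^2·e^(t).

f(t) = -3*t^2*exp(t)/2 + 6*t*exp(t) - 2*exp(t)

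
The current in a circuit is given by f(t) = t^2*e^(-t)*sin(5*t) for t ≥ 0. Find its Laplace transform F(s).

F(s) = 10*(3*s^2 + 6*s - 22)/(s^2 + 2*s + 26)^3

L{sin(5t)} = 5/(s^2 + 25).
Multiplying by e^(-t) shifts s → s + 1, so L{e^(-t)*sin(5*t)} = 5/((s + 1)^2 + 25).
Then apply L{t^2·g(t)} = (-1)^2 d^2/ds^2[G(s)] with G(s) = 5/((s + 1)^2 + 25):
differentiating 2 times and applying the sign gives 10*(3*s^2 + 6*s - 22)/(s^2 + 2*s + 26)^3.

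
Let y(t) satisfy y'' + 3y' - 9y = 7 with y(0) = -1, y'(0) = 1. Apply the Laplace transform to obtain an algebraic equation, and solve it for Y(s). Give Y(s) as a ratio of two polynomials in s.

Y(s) = (-s^2 - 2*s + 7)/(s^3 + 3*s^2 - 9*s)

Transform both sides with L{·}.
With L{y''} = s^2 Y - s·y(0) - y'(0) and L{y'} = sY - y(0), with y(0) = -1, y'(0) = 1: the LHS transforms to (s^2 + 3*s - 9)Y - (-s - 2).
The right side is L{7} = 7/s.
So (s^2 + 3*s - 9)Y = 7/s + (-s - 2).
Divide through and combine into a single rational function.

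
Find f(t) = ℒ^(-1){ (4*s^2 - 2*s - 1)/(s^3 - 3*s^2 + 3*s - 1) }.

f(t) = t^2*exp(t)/2 + 6*t*exp(t) + 4*exp(t)

Factor the denominator: s^3 - 3*s^2 + 3*s - 1 = (s - 1)^3.
Partial fraction decomposition gives [4/(s - 1)] + [6/(s - 1)^2] + [(s - 1)^(-3)].
Invert each term: 4/(s - 1) ↔ 4e^(t); 6/(s - 1)^2 ↔ 6t·e^(t); 1/(s - 1)^3 ↔ (1/2)t^2·e^(t).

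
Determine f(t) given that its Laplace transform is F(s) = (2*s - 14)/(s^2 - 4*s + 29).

Complete the square in the denominator: s^2 - 4*s + 29 = (s - 2)^2 + 5^2.
Split the numerator to match: 2*s - 14 = 2·(s - 2) - 2·5.
Invert each term: 2·(s - 2)/((s - 2)^2 + 25) ↔ 2e^(2t)cos(5t); -2·5/((s - 2)^2 + 25) ↔ -2e^(2t)sin(5t).

f(t) = -2*exp(2*t)*sin(5*t) + 2*exp(2*t)*cos(5*t)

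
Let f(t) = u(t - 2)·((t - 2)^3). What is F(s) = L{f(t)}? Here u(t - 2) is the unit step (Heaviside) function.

F(s) = 6*exp(-2*s)/s^4

By the second shifting theorem, L{u(t - c)·g(t - c)} = e^(-cs)·G(s) with c = 2 and G(s) = L{g(t)}.
L{t^3} = 3!/s^4 = 6/s^4.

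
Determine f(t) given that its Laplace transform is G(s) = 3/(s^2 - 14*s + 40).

Rewrite the denominator: s^2 - 14*s + 40 = (s - 7)^2 - 9.
The form in (s - 7) signals a first-shifting-theorem factor e^(7t).
Since L{sinh(3t)} = 3/(s^2 - 9), the inverse is e^(7*t)*sinh(3*t).

f(t) = exp(7*t)*sinh(3*t)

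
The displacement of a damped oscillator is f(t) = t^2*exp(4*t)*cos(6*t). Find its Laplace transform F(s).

L{cos(6t)} = s/(s^2 + 36).
Multiplying by e^(4t) shifts s → s - 4, so L{exp(4*t)*cos(6*t)} = (s - 4)/((s - 4)^2 + 36).
Then apply L{t^2·g(t)} = (-1)^2 d^2/ds^2[G(s)] with G(s) = (s - 4)/((s - 4)^2 + 36):
differentiating 2 times and applying the sign gives 2*(s - 4)*(s^2 - 8*s - 92)/(s^2 - 8*s + 52)^3.

F(s) = 2*(s - 4)*(s^2 - 8*s - 92)/(s^2 - 8*s + 52)^3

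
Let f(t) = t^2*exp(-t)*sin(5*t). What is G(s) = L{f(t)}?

L{sin(5t)} = 5/(s^2 + 25).
Multiplying by e^(-t) shifts s → s + 1, so L{exp(-t)*sin(5*t)} = 5/((s + 1)^2 + 25).
Then apply L{t^2·g(t)} = (-1)^2 d^2/ds^2[H(s)] with H(s) = 5/((s + 1)^2 + 25):
differentiating 2 times and applying the sign gives 10*(3*s^2 + 6*s - 22)/(s^2 + 2*s + 26)^3.

G(s) = 10*(3*s^2 + 6*s - 22)/(s^2 + 2*s + 26)^3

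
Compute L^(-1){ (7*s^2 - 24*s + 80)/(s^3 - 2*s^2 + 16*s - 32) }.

3*exp(2*t) - 4*sin(4*t) + 4*cos(4*t)

Factor the denominator: s^3 - 2*s^2 + 16*s - 32 = (s - 2)*(s^2 + 16).
Partial fraction decomposition gives [3/(s - 2)] + [4*s/(s^2 + 16)] + [-16/(s^2 + 16)].
Invert each term: 3/(s - 2) ↔ 3e^(2t); 4·s/(s^2 + 16) ↔ 4cos(4t); -4·4/(s^2 + 16) ↔ -4sin(4t).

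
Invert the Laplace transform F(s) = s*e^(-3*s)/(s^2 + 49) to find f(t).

f(t) = Heaviside(t - 3)*(cos(7*t - 21))

The factor e^(-3s) signals a time shift by c = 3 (second shifting theorem).
L{cos(7t)} = s/(s^2 + 49), so L^-1{s/(s^2 + 49)} = cos(7*t).
Hence the inverse is u(t - 3) times that function evaluated at t - 3.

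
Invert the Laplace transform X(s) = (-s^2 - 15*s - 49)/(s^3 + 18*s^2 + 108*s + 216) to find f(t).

f(t) = 5*t^2*exp(-6*t)/2 - 3*t*exp(-6*t) - exp(-6*t)

Factor the denominator: s^3 + 18*s^2 + 108*s + 216 = (s + 6)^3.
Partial fraction decomposition gives [-1/(s + 6)] + [-3/(s + 6)^2] + [5/(s + 6)^3].
Invert each term: -1/(s + 6) ↔ -e^(-6t); -3/(s + 6)^2 ↔ -3t·e^(-6t); 5/(s + 6)^3 ↔ (5/2)t^2·e^(-6t).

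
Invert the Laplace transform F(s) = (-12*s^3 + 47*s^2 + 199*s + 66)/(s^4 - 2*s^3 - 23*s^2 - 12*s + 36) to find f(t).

f(t) = exp(6*t) - 5*exp(t) - 2*exp(-2*t) - 6*exp(-3*t)

Factor the denominator: s^4 - 2*s^3 - 23*s^2 - 12*s + 36 = (s - 6)*(s - 1)*(s + 2)*(s + 3).
Partial fraction decomposition gives [-5/(s - 1)] + [-2/(s + 2)] + [1/(s - 6)] + [-6/(s + 3)].
Invert each term: -5/(s - 1) ↔ -5e^(t); -2/(s + 2) ↔ -2e^(-2t); 1/(s - 6) ↔ e^(6t); -6/(s + 3) ↔ -6e^(-3t).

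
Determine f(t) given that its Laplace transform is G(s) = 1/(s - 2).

f(t) = exp(2*t)

Since L{e^(2t)} = 1/(s - 2), the inverse is e^(2*t).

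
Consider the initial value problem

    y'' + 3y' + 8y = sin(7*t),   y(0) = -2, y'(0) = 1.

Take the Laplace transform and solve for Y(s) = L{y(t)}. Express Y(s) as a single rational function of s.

Transform both sides with L{·}.
The derivative rules (L{y''} = s^2 Y - s·y(0) - y'(0) and L{y'} = sY - y(0), with y(0) = -2, y'(0) = 1) turn the left side into (s^2 + 3*s + 8)Y - (-2*s - 5).
The right side is L{sin(7*t)} = 7/(s^2 + 49).
So (s^2 + 3*s + 8)Y = 7/(s^2 + 49) + (-2*s - 5).
Divide through and combine into a single rational function.

Y(s) = (-2*s^3 - 5*s^2 - 98*s - 238)/(s^4 + 3*s^3 + 57*s^2 + 147*s + 392)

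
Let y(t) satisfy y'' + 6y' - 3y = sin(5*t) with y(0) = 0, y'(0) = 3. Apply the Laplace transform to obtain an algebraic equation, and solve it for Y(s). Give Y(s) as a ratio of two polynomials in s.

Y(s) = (3*s^2 + 80)/(s^4 + 6*s^3 + 22*s^2 + 150*s - 75)

Transform both sides with L{·}.
Using L{y''} = s^2 Y - s·y(0) - y'(0) and L{y'} = sY - y(0), with y(0) = 0, y'(0) = 3, the left side becomes (s^2 + 6*s - 3)Y - (3).
The right side is L{sin(5*t)} = 5/(s^2 + 25).
So (s^2 + 6*s - 3)Y = 5/(s^2 + 25) + (3).
Divide through and combine into a single rational function.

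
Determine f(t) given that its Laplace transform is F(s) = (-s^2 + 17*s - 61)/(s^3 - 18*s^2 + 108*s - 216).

Factor the denominator: s^3 - 18*s^2 + 108*s - 216 = (s - 6)^3.
Partial fraction decomposition gives [-1/(s - 6)] + [5/(s - 6)^2] + [5/(s - 6)^3].
Invert each term: -1/(s - 6) ↔ -e^(6t); 5/(s - 6)^2 ↔ 5t·e^(6t); 5/(s - 6)^3 ↔ (5/2)t^2·e^(6t).

f(t) = 5*t^2*exp(6*t)/2 + 5*t*exp(6*t) - exp(6*t)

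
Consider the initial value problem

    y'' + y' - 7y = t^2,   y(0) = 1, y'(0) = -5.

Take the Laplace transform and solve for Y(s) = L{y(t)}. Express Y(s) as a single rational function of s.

Take the Laplace transform of both sides.
With L{y''} = s^2 Y - s·y(0) - y'(0) and L{y'} = sY - y(0), with y(0) = 1, y'(0) = -5: the LHS transforms to (s^2 + s - 7)Y - (s - 4).
The right side is L{t^2} = 2/s^3.
So (s^2 + s - 7)Y = 2/s^3 + (s - 4).
Divide through and combine into a single rational function.

Y(s) = (s^4 - 4*s^3 + 2)/(s^5 + s^4 - 7*s^3)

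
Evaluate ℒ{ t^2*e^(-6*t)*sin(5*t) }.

L{sin(5t)} = 5/(s^2 + 25).
Multiplying by e^(-6t) shifts s → s + 6, so L{e^(-6*t)*sin(5*t)} = 5/((s + 6)^2 + 25).
Then apply L{t^2·g(t)} = (-1)^2 d^2/ds^2[G(s)] with G(s) = 5/((s + 6)^2 + 25):
differentiating 2 times and applying the sign gives 10*(3*s^2 + 36*s + 83)/(s^2 + 12*s + 61)^3.

10*(3*s^2 + 36*s + 83)/(s^2 + 12*s + 61)^3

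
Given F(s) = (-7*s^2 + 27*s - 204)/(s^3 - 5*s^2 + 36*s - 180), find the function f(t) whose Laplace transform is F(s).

Factor the denominator: s^3 - 5*s^2 + 36*s - 180 = (s - 5)*(s^2 + 36).
Partial fraction decomposition gives [-4/(s - 5)] + [-3*s/(s^2 + 36)] + [12/(s^2 + 36)].
Invert each term: -4/(s - 5) ↔ -4e^(5t); -3·s/(s^2 + 36) ↔ -3cos(6t); 2·6/(s^2 + 36) ↔ 2sin(6t).

f(t) = -4*exp(5*t) + 2*sin(6*t) - 3*cos(6*t)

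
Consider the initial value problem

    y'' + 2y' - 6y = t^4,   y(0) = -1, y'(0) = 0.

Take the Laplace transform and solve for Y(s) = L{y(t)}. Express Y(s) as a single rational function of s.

Take the Laplace transform of both sides.
Using L{y''} = s^2 Y - s·y(0) - y'(0) and L{y'} = sY - y(0), with y(0) = -1, y'(0) = 0, the left side becomes (s^2 + 2*s - 6)Y - (-s - 2).
The right side is L{t^4} = 24/s^5.
So (s^2 + 2*s - 6)Y = 24/s^5 + (-s - 2).
Isolate Y and clear denominators.

Y(s) = (-s^6 - 2*s^5 + 24)/(s^7 + 2*s^6 - 6*s^5)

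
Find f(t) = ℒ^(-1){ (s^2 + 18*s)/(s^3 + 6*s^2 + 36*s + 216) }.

f(t) = sin(6*t) + 2*cos(6*t) - exp(-6*t)

Factor the denominator: s^3 + 6*s^2 + 36*s + 216 = (s + 6)*(s^2 + 36).
Partial fraction decomposition gives [-1/(s + 6)] + [2*s/(s^2 + 36)] + [6/(s^2 + 36)].
Invert each term: -1/(s + 6) ↔ -e^(-6t); 2·s/(s^2 + 36) ↔ 2cos(6t); 1·6/(s^2 + 36) ↔ sin(6t).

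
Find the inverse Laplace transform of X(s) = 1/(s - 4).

Since L{e^(4t)} = 1/(s - 4), the inverse is e^(4*t).

exp(4*t)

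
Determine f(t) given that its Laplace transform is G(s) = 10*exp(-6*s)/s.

The factor e^(-6s) signals a time shift by c = 6 (second shifting theorem).
L{10} = 10/s, so L^-1{10/s} = 10.
Hence the inverse is u(t - 6) times that function evaluated at t - 6.

f(t) = Heaviside(t - 6)*(10)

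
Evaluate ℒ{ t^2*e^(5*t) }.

2/(s - 5)^3

L{t^2} = 2!/s^3 = 2/s^3.
By the first shifting theorem, multiplying by e^(5t) replaces s with s - 5.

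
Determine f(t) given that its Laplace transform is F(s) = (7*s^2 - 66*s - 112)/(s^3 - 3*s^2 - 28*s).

f(t) = -3*exp(7*t) + 4 + 6*exp(-4*t)

Factor the denominator: s^3 - 3*s^2 - 28*s = s*(s - 7)*(s + 4).
Partial fraction decomposition gives [4/s] + [6/(s + 4)] + [-3/(s - 7)].
Invert each term: 4/(s - 0) ↔ 4e^(0t); 6/(s + 4) ↔ 6e^(-4t); -3/(s - 7) ↔ -3e^(7t).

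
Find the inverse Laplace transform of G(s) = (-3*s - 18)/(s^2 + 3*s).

Factor the denominator: s^2 + 3*s = s*(s + 3).
Partial fraction decomposition gives [3/(s + 3)] + [-6/s].
Invert each term: 3/(s + 3) ↔ 3e^(-3t); -6/(s - 0) ↔ -6e^(0t).

-6 + 3*exp(-3*t)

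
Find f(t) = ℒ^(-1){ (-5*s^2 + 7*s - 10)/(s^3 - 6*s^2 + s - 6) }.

f(t) = -4*exp(6*t) + sin(t) - cos(t)

Factor the denominator: s^3 - 6*s^2 + s - 6 = (s - 6)*(s^2 + 1).
Partial fraction decomposition gives [-4/(s - 6)] + [-s/(s^2 + 1)] + [1/(s^2 + 1)].
Invert each term: -4/(s - 6) ↔ -4e^(6t); -1·s/(s^2 + 1) ↔ -cos(t); 1·1/(s^2 + 1) ↔ sin(t).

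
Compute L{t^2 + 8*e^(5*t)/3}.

By linearity of the Laplace transform, transform each term separately.
L{t^2} = 2!/s^3 = 2/s^3; (8/3)·[L{e^(5t)} = 1/(s - 5)].

8/(3*(s - 5)) + 2/s^3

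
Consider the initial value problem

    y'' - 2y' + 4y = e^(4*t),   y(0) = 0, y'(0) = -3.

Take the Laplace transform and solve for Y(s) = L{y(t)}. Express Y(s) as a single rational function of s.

Y(s) = (-3*s + 13)/(s^3 - 6*s^2 + 12*s - 16)

Apply the Laplace transform to the equation.
The derivative rules (L{y''} = s^2 Y - s·y(0) - y'(0) and L{y'} = sY - y(0), with y(0) = 0, y'(0) = -3) turn the left side into (s^2 - 2*s + 4)Y - (-3).
The right side is L{e^(4*t)} = 1/(s - 4).
So (s^2 - 2*s + 4)Y = 1/(s - 4) + (-3).
Divide through and combine into a single rational function.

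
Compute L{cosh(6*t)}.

s/(s^2 - 36)

L{cosh(6t)} = s/(s^2 - 36).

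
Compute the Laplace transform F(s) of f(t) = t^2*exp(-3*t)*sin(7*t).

L{sin(7t)} = 7/(s^2 + 49).
Multiplying by e^(-3t) shifts s → s + 3, so L{exp(-3*t)*sin(7*t)} = 7/((s + 3)^2 + 49).
Then apply L{t^2·g(t)} = (-1)^2 d^2/ds^2[G(s)] with G(s) = 7/((s + 3)^2 + 49):
differentiating 2 times and applying the sign gives 14*(3*s^2 + 18*s - 22)/(s^2 + 6*s + 58)^3.

F(s) = 14*(3*s^2 + 18*s - 22)/(s^2 + 6*s + 58)^3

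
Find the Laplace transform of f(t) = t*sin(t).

2*s/(s^2 + 1)^2

L{sin(t)} = 1/(s^2 + 1).
Then apply L{t·g(t)} = -d/ds[G(s)] with G(s) = 1/(s^2 + 1):
differentiating 1 time and applying the sign gives 2*s/(s^2 + 1)^2.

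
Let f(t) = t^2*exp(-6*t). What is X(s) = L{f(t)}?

X(s) = 2/(s + 6)^3

L{e^(-6t)} = 1/(s + 6).
Then apply L{t^2·g(t)} = (-1)^2 d^2/ds^2[G(s)] with G(s) = 1/(s + 6):
differentiating 2 times and applying the sign gives 2/(s + 6)^3.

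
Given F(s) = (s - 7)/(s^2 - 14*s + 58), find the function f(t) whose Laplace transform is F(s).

Rewrite the denominator: s^2 - 14*s + 58 = (s - 7)^2 + 9.
The form in (s - 7) signals a first-shifting-theorem factor e^(7t).
Since L{cos(3t)} = s/(s^2 + 9), the inverse is e^(7*t)*cos(3*t).

f(t) = exp(7*t)*cos(3*t)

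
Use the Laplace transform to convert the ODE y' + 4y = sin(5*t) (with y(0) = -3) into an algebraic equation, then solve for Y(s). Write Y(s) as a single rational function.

Laplace-transform each side.
Using L{y'} = sY - y(0) = sY - (-3), the left side becomes (s + 4)Y - (-3).
The right side is L{sin(5*t)} = 5/(s^2 + 25).
So (s + 4)Y = 5/(s^2 + 25) + (-3).
Solve for Y(s) and write it as one ratio of polynomials.

Y(s) = (-3*s^2 - 70)/(s^3 + 4*s^2 + 25*s + 100)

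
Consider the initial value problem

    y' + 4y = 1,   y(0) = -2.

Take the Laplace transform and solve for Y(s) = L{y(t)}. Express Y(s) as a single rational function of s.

Y(s) = (-2*s + 1)/(s^2 + 4*s)

Transform both sides with L{·}.
Using L{y'} = sY - y(0) = sY - (-2), the left side becomes (s + 4)Y - (-2).
The right side is L{1} = 1/s.
So (s + 4)Y = 1/s + (-2).
Divide through and combine into a single rational function.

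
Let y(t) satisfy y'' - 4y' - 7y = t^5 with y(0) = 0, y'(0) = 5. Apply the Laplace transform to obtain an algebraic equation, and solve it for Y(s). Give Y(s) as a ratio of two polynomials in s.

Apply the Laplace transform to the equation.
With L{y''} = s^2 Y - s·y(0) - y'(0) and L{y'} = sY - y(0), with y(0) = 0, y'(0) = 5: the LHS transforms to (s^2 - 4*s - 7)Y - (5).
The right side is L{t^5} = 120/s^6.
So (s^2 - 4*s - 7)Y = 120/s^6 + (5).
Divide through and combine into a single rational function.

Y(s) = (5*s^6 + 120)/(s^8 - 4*s^7 - 7*s^6)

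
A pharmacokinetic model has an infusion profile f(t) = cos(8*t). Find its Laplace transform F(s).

F(s) = s/(s^2 + 64)

L{cos(8t)} = s/(s^2 + 64).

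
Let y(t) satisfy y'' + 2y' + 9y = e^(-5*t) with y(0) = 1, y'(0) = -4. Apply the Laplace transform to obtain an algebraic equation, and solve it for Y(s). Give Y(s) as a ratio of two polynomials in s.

Y(s) = (s^2 + 3*s - 9)/(s^3 + 7*s^2 + 19*s + 45)

Laplace-transform each side.
The derivative rules (L{y''} = s^2 Y - s·y(0) - y'(0) and L{y'} = sY - y(0), with y(0) = 1, y'(0) = -4) turn the left side into (s^2 + 2*s + 9)Y - (s - 2).
The right side is L{e^(-5*t)} = 1/(s + 5).
So (s^2 + 2*s + 9)Y = 1/(s + 5) + (s - 2).
Divide through and combine into a single rational function.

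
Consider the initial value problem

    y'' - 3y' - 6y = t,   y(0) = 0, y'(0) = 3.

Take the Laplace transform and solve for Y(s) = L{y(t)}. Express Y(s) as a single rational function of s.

Y(s) = (3*s^2 + 1)/(s^4 - 3*s^3 - 6*s^2)

Apply the Laplace transform to the equation.
Using L{y''} = s^2 Y - s·y(0) - y'(0) and L{y'} = sY - y(0), with y(0) = 0, y'(0) = 3, the left side becomes (s^2 - 3*s - 6)Y - (3).
The right side is L{t} = s^(-2).
So (s^2 - 3*s - 6)Y = s^(-2) + (3).
Isolate Y and clear denominators.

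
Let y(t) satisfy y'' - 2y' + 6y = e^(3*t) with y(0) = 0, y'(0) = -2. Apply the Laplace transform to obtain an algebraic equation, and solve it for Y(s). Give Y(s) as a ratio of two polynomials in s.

Laplace-transform each side.
With L{y''} = s^2 Y - s·y(0) - y'(0) and L{y'} = sY - y(0), with y(0) = 0, y'(0) = -2: the LHS transforms to (s^2 - 2*s + 6)Y - (-2).
The right side is L{e^(3*t)} = 1/(s - 3).
So (s^2 - 2*s + 6)Y = 1/(s - 3) + (-2).
Isolate Y and clear denominators.

Y(s) = (-2*s + 7)/(s^3 - 5*s^2 + 12*s - 18)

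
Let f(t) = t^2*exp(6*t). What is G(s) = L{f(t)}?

G(s) = 2/(s - 6)^3

L{e^(6t)} = 1/(s - 6).
Then apply L{t^2·g(t)} = (-1)^2 d^2/ds^2[H(s)] with H(s) = 1/(s - 6):
differentiating 2 times and applying the sign gives 2/(s - 6)^3.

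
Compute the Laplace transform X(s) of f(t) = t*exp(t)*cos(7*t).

L{cos(7t)} = s/(s^2 + 49).
Multiplying by e^(t) shifts s → s - 1, so L{exp(t)*cos(7*t)} = (s - 1)/((s - 1)^2 + 49).
Then apply L{t·g(t)} = -d/ds[G(s)] with G(s) = (s - 1)/((s - 1)^2 + 49):
differentiating 1 time and applying the sign gives (s - 8)*(s + 6)/(s^2 - 2*s + 50)^2.

X(s) = (s - 8)*(s + 6)/(s^2 - 2*s + 50)^2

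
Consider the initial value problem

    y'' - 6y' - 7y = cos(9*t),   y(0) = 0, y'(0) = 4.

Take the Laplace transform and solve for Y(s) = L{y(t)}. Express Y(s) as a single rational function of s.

Y(s) = (4*s^2 + s + 324)/(s^4 - 6*s^3 + 74*s^2 - 486*s - 567)

Laplace-transform each side.
Using L{y''} = s^2 Y - s·y(0) - y'(0) and L{y'} = sY - y(0), with y(0) = 0, y'(0) = 4, the left side becomes (s^2 - 6*s - 7)Y - (4).
The right side is L{cos(9*t)} = s/(s^2 + 81).
So (s^2 - 6*s - 7)Y = s/(s^2 + 81) + (4).
Solve for Y(s) and write it as one ratio of polynomials.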